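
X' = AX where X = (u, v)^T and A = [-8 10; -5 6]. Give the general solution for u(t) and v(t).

u(t) = K_1e^(-t)sin(t) - 3K_1e^(-t)cos(t) - 3K_2e^(-t)sin(t) - K_2e^(-t)cos(t), v(t) = K_1e^(-t)sin(t) - 2K_1e^(-t)cos(t) - 2K_2e^(-t)sin(t) - K_2e^(-t)cos(t)

Coefficient matrix A = [[-8, 10], [-5, 6]].
Characteristic polynomial det(A - λI) = λ^2 + 2λ + 2 = 0.
Eigenvalues λ = -1 ± i (complex conjugate pair).
For λ=-1+i: an eigenvector is (-3,-2) - i(1,1) = (-3 - i, -2 - i).
A real fundamental pair from Re and Im of e^((-1+i)t)v: X_1 = e^(-t)(cos(t)·(-3,-2) + sin(t)·(1,1)), X_2 = e^(-t)(sin(t)·(-3,-2) - cos(t)·(1,1)).
General solution: K_1X_1 + K_2X_2.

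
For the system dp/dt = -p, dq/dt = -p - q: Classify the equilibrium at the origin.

A = [[-1,0],[-1,-1]]; det(A-λI) = λ^2 + 2λ + 1.
repeated λ = -1 with a single eigenvector.

stable improper node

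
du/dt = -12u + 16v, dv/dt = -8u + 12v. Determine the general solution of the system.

Coefficient matrix A = [[-12, 16], [-8, 12]].
Characteristic polynomial det(A - λI) = λ^2 - 16 = 0.
Eigenvalues λ = -4, 4.
For λ=-4: (A-λI) row 1 is [-8, 16], so an eigenvector is (2, 1).
For λ=4: (A-λI) row 1 is [-16, 16], so an eigenvector is (1, 1).
General solution: C_1e^(-4t)(2,1) + C_2e^(4t)(1,1).

u(t) = 2C_1e^(-4t) + C_2e^(4t), v(t) = C_1e^(-4t) + C_2e^(4t)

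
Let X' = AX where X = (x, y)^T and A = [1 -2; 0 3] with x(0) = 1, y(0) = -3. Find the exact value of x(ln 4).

A = [[1,-2],[0,3]]; eigenvalues λ = 1, 3.
Eigenvectors: (-1,0) for λ=1, (-1,1) for λ=3.
From the initial condition, c_1 = 2, c_2 = -3.
x(ln 4) = (2)(4^1)(-1) + (-3)(4^3)(-1) = 184.

184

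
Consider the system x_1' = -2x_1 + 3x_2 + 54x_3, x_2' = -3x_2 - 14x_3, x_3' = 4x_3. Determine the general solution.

Coefficient matrix A = [[-2, 3, 54], [0, -3, -14], [0, 0, 4]].
det(A - λI) = 0 gives eigenvalues λ = -2, -3, 4.
For λ=-2: eigenvector (1,0,0).
For λ=-3: eigenvector (-3,1,0).
For λ=4: eigenvector (8,-2,1).
General solution: c_1e^(-2t)(1,0,0) + c_2e^(-3t)(-3,1,0) + c_3e^(4t)(8,-2,1).

x_1(t) = c_1e^(-2t) - 3c_2e^(-3t) + 8c_3e^(4t), x_2(t) = c_2e^(-3t) - 2c_3e^(4t), x_3(t) = c_3e^(4t)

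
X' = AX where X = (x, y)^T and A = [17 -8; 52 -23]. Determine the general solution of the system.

Coefficient matrix A = [[17, -8], [52, -23]].
Characteristic polynomial det(A - λI) = λ^2 + 6λ + 25 = 0.
Eigenvalues λ = -3 ± 4i (complex conjugate pair).
For λ=-3+4i: an eigenvector is (1,3) - i(-1,-2) = (1 + i, 3 + 2i).
A real fundamental pair from Re and Im of e^((-3+4i)t)v: X_1 = e^(-3t)(cos(4t)·(1,3) + sin(4t)·(-1,-2)), X_2 = e^(-3t)(sin(4t)·(1,3) - cos(4t)·(-1,-2)).
General solution: K_1X_1 + K_2X_2.

x(t) = -K_1e^(-3t)sin(4t) + K_1e^(-3t)cos(4t) + K_2e^(-3t)sin(4t) + K_2e^(-3t)cos(4t), y(t) = -2K_1e^(-3t)sin(4t) + 3K_1e^(-3t)cos(4t) + 3K_2e^(-3t)sin(4t) + 2K_2e^(-3t)cos(4t)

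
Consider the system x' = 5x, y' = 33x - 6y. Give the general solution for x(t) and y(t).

x(t) = K_1e^(5t), y(t) = 3K_1e^(5t) + K_2e^(-6t)

Coefficient matrix A = [[5, 0], [33, -6]].
Characteristic polynomial det(A - λI) = λ^2 + λ - 30 = 0.
Eigenvalues λ = 5, -6.
For λ=5: (A-λI) row 2 is [33, -11], so an eigenvector is (1, 3).
For λ=-6: (A-λI) row 1 is [11, 0], so an eigenvector is (0, 1).
General solution: K_1e^(5t)(1,3) + K_2e^(-6t)(0,1).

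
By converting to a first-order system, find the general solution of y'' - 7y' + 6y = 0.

y(t) = c_1e^(6t) + c_2e^(t)

Let x_1 = y, x_2 = y'. Then x_1' = x_2 and x_2' = -6x_1 + 7x_2.
A = [[0,1],[-6,7]]; det(A-λI) = λ^2 - 7λ + 6.
Eigenvalues λ = 6, 1 with eigenvectors (1,6), (1,1).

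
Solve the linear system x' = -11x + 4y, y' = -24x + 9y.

x(t) = -c_1e^(-3t) - c_2e^(t), y(t) = -2c_1e^(-3t) - 3c_2e^(t)

Coefficient matrix A = [[-11, 4], [-24, 9]].
Characteristic polynomial det(A - λI) = λ^2 + 2λ - 3 = 0.
Eigenvalues λ = -3, 1.
For λ=-3: (A-λI) row 1 is [-8, 4], so an eigenvector is (-1, -2).
For λ=1: (A-λI) row 1 is [-12, 4], so an eigenvector is (-1, -3).
General solution: c_1e^(-3t)(-1,-2) + c_2e^(t)(-1,-3).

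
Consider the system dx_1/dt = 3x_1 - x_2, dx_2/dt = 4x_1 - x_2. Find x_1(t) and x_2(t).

Coefficient matrix A = [[3, -1], [4, -1]].
Characteristic polynomial det(A - λI) = λ^2 - 2λ + 1 = 0.
Single eigenvalue λ = 1 with algebraic multiplicity 2.
Eigenvector v = (1,2); generalized eigenvector w with (A-λI)w=v is (-1,-3).
General solution: e^(t)[C_1·v + C_2·(t·v + w)].

x_1(t) = C_1e^(t) + C_2te^(t) - C_2e^(t), x_2(t) = 2C_1e^(t) + 2C_2te^(t) - 3C_2e^(t)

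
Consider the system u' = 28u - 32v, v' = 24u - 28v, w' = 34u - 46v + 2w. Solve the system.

Coefficient matrix A = [[28, -32, 0], [24, -28, 0], [34, -46, 2]].
det(A - λI) = 0 gives eigenvalues λ = 4, -4, 2.
For λ=4: eigenvector (4,3,-1).
For λ=-4: eigenvector (1,1,2).
For λ=2: eigenvector (0,0,1).
General solution: c_1e^(4t)(4,3,-1) + c_2e^(-4t)(1,1,2) + c_3e^(2t)(0,0,1).

u(t) = 4c_1e^(4t) + c_2e^(-4t), v(t) = 3c_1e^(4t) + c_2e^(-4t), w(t) = -c_1e^(4t) + 2c_2e^(-4t) + c_3e^(2t)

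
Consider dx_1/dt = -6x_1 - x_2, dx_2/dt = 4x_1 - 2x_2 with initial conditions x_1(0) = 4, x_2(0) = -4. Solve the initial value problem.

x_1(t) = -4te^(-4t) + 4e^(-4t), x_2(t) = 8te^(-4t) - 4e^(-4t)

Coefficient matrix A = [[-6, -1], [4, -2]].
Characteristic polynomial det(A - λI) = λ^2 + 8λ + 16 = 0.
Single eigenvalue λ = -4 with algebraic multiplicity 2.
Eigenvector v = (-1,2); generalized eigenvector w with (A-λI)w=v is (0,1).
General solution: e^(-4t)[C_1·v + C_2·(t·v + w)].
Applying x_1(0)=4, x_2(0)=-4 gives C_1=-4, C_2=4.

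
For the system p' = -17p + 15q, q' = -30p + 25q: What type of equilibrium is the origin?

unstable spiral

A = [[-17,15],[-30,25]]; det(A-λI) = λ^2 - 8λ + 25.
λ = 4 ± 3i: positive real part.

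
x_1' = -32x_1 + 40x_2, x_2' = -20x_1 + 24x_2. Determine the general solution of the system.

x_1(t) = 3K_1e^(-4t)sin(4t) + K_1e^(-4t)cos(4t) + K_2e^(-4t)sin(4t) - 3K_2e^(-4t)cos(4t), x_2(t) = 2K_1e^(-4t)sin(4t) + K_1e^(-4t)cos(4t) + K_2e^(-4t)sin(4t) - 2K_2e^(-4t)cos(4t)

Coefficient matrix A = [[-32, 40], [-20, 24]].
Characteristic polynomial det(A - λI) = λ^2 + 8λ + 32 = 0.
Eigenvalues λ = -4 ± 4i (complex conjugate pair).
For λ=-4+4i: an eigenvector is (1,1) - i(3,2) = (1 - 3i, 1 - 2i).
A real fundamental pair from Re and Im of e^((-4+4i)t)v: X_1 = e^(-4t)(cos(4t)·(1,1) + sin(4t)·(3,2)), X_2 = e^(-4t)(sin(4t)·(1,1) - cos(4t)·(3,2)).
General solution: K_1X_1 + K_2X_2.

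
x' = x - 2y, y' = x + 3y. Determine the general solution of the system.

x(t) = -c_1e^(2t)sin(t) - c_1e^(2t)cos(t) - c_2e^(2t)sin(t) + c_2e^(2t)cos(t), y(t) = c_1e^(2t)cos(t) + c_2e^(2t)sin(t)

Coefficient matrix A = [[1, -2], [1, 3]].
Characteristic polynomial det(A - λI) = λ^2 - 4λ + 5 = 0.
Eigenvalues λ = 2 ± i (complex conjugate pair).
For λ=2+i: an eigenvector is (-1,1) - i(-1,0) = (-1 + i, 1).
A real fundamental pair from Re and Im of e^((2+i)t)v: X_1 = e^(2t)(cos(t)·(-1,1) + sin(t)·(-1,0)), X_2 = e^(2t)(sin(t)·(-1,1) - cos(t)·(-1,0)).
General solution: c_1X_1 + c_2X_2.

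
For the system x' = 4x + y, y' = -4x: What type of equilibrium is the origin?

unstable improper node

A = [[4,1],[-4,0]]; det(A-λI) = λ^2 - 4λ + 4.
repeated λ = 2 with a single eigenvector.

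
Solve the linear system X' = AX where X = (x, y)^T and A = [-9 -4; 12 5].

Coefficient matrix A = [[-9, -4], [12, 5]].
Characteristic polynomial det(A - λI) = λ^2 + 4λ + 3 = 0.
Eigenvalues λ = -1, -3.
For λ=-1: (A-λI) row 1 is [-8, -4], so an eigenvector is (-1, 2).
For λ=-3: (A-λI) row 1 is [-6, -4], so an eigenvector is (-2, 3).
General solution: K_1e^(-t)(-1,2) + K_2e^(-3t)(-2,3).

x(t) = -K_1e^(-t) - 2K_2e^(-3t), y(t) = 2K_1e^(-t) + 3K_2e^(-3t)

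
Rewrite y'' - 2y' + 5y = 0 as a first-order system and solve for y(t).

Let x_1 = y, x_2 = y'. Then x_1' = x_2 and x_2' = -5x_1 + 2x_2.
A = [[0,1],[-5,2]]; det(A-λI) = λ^2 - 2λ + 5.
Eigenvalues λ = 1 ± 2i.

y(t) = c_1e^(t)cos(2t) + c_2e^(t)sin(2t)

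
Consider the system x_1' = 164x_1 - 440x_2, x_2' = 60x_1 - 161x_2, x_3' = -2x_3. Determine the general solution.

x_1(t) = -8c_1e^(-t) + 11c_2e^(4t), x_2(t) = -3c_1e^(-t) + 4c_2e^(4t), x_3(t) = c_3e^(-2t)

Coefficient matrix A = [[164, -440, 0], [60, -161, 0], [0, 0, -2]].
det(A - λI) = 0 gives eigenvalues λ = -1, 4, -2.
For λ=-1: eigenvector (-8,-3,0).
For λ=4: eigenvector (11,4,0).
For λ=-2: eigenvector (0,0,1).
General solution: c_1e^(-t)(-8,-3,0) + c_2e^(4t)(11,4,0) + c_3e^(-2t)(0,0,1).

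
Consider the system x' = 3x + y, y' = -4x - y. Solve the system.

x(t) = c_1e^(t) + c_2te^(t) - c_2e^(t), y(t) = -2c_1e^(t) - 2c_2te^(t) + 3c_2e^(t)

Coefficient matrix A = [[3, 1], [-4, -1]].
Characteristic polynomial det(A - λI) = λ^2 - 2λ + 1 = 0.
Single eigenvalue λ = 1 with algebraic multiplicity 2.
Eigenvector v = (1,-2); generalized eigenvector w with (A-λI)w=v is (-1,3).
General solution: e^(t)[c_1·v + c_2·(t·v + w)].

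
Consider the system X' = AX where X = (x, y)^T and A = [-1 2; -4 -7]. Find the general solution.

Coefficient matrix A = [[-1, 2], [-4, -7]].
Characteristic polynomial det(A - λI) = λ^2 + 8λ + 15 = 0.
Eigenvalues λ = -3, -5.
For λ=-3: (A-λI) row 1 is [2, 2], so an eigenvector is (-1, 1).
For λ=-5: (A-λI) row 1 is [4, 2], so an eigenvector is (-1, 2).
General solution: C_1e^(-3t)(-1,1) + C_2e^(-5t)(-1,2).

x(t) = -C_1e^(-3t) - C_2e^(-5t), y(t) = C_1e^(-3t) + 2C_2e^(-5t)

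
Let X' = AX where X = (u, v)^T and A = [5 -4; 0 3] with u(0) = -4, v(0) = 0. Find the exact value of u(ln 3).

A = [[5,-4],[0,3]]; eigenvalues λ = 3, 5.
Eigenvectors: (-2,-1) for λ=3, (1,0) for λ=5.
From the initial condition, c_1 = 0, c_2 = -4.
u(ln 3) = (0)(3^3)(-2) + (-4)(3^5)(1) = -972.

-972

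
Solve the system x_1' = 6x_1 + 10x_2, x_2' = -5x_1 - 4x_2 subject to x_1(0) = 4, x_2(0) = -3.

Coefficient matrix A = [[6, 10], [-5, -4]].
Characteristic polynomial det(A - λI) = λ^2 - 2λ + 26 = 0.
Eigenvalues λ = 1 ± 5i (complex conjugate pair).
For λ=1+5i: an eigenvector is (-1,1) - i(1,0) = (-1 - i, 1).
A real fundamental pair from Re and Im of e^((1+5i)t)v: X_1 = e^(t)(cos(5t)·(-1,1) + sin(5t)·(1,0)), X_2 = e^(t)(sin(5t)·(-1,1) - cos(5t)·(1,0)).
General solution: K_1X_1 + K_2X_2.
Applying x_1(0)=4, x_2(0)=-3 gives K_1=-3, K_2=-1.

x_1(t) = -2e^(t)sin(5t) + 4e^(t)cos(5t), x_2(t) = -e^(t)sin(5t) - 3e^(t)cos(5t)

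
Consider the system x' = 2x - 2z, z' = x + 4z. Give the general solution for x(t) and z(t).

x(t) = -C_1e^(3t)sin(t) - C_1e^(3t)cos(t) - C_2e^(3t)sin(t) + C_2e^(3t)cos(t), z(t) = C_1e^(3t)cos(t) + C_2e^(3t)sin(t)

Coefficient matrix A = [[2, -2], [1, 4]].
Characteristic polynomial det(A - λI) = λ^2 - 6λ + 10 = 0.
Eigenvalues λ = 3 ± i (complex conjugate pair).
For λ=3+i: an eigenvector is (-1,1) - i(-1,0) = (-1 + i, 1).
A real fundamental pair from Re and Im of e^((3+i)t)v: X_1 = e^(3t)(cos(t)·(-1,1) + sin(t)·(-1,0)), X_2 = e^(3t)(sin(t)·(-1,1) - cos(t)·(-1,0)).
General solution: C_1X_1 + C_2X_2.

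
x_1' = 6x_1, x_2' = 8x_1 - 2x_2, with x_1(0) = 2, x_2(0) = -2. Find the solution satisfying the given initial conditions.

Coefficient matrix A = [[6, 0], [8, -2]].
Characteristic polynomial det(A - λI) = λ^2 - 4λ - 12 = 0.
Eigenvalues λ = -2, 6.
For λ=-2: (A-λI) row 1 is [8, 0], so an eigenvector is (0, -1).
For λ=6: (A-λI) row 2 is [8, -8], so an eigenvector is (1, 1).
General solution: K_1e^(-2t)(0,-1) + K_2e^(6t)(1,1).
Applying x_1(0)=2, x_2(0)=-2 gives K_1=4, K_2=2.

x_1(t) = 2e^(6t), x_2(t) = 2e^(6t) - 4e^(-2t)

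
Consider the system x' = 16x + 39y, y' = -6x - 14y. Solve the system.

x(t) = -3C_1e^(t)sin(3t) + 2C_1e^(t)cos(3t) + 2C_2e^(t)sin(3t) + 3C_2e^(t)cos(3t), y(t) = C_1e^(t)sin(3t) - C_1e^(t)cos(3t) - C_2e^(t)sin(3t) - C_2e^(t)cos(3t)

Coefficient matrix A = [[16, 39], [-6, -14]].
Characteristic polynomial det(A - λI) = λ^2 - 2λ + 10 = 0.
Eigenvalues λ = 1 ± 3i (complex conjugate pair).
For λ=1+3i: an eigenvector is (2,-1) - i(-3,1) = (2 + 3i, -1 - i).
A real fundamental pair from Re and Im of e^((1+3i)t)v: X_1 = e^(t)(cos(3t)·(2,-1) + sin(3t)·(-3,1)), X_2 = e^(t)(sin(3t)·(2,-1) - cos(3t)·(-3,1)).
General solution: C_1X_1 + C_2X_2.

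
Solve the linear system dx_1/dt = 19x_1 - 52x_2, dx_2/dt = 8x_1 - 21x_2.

Coefficient matrix A = [[19, -52], [8, -21]].
Characteristic polynomial det(A - λI) = λ^2 + 2λ + 17 = 0.
Eigenvalues λ = -1 ± 4i (complex conjugate pair).
For λ=-1+4i: an eigenvector is (2,1) - i(-3,-1) = (2 + 3i, 1 + i).
A real fundamental pair from Re and Im of e^((-1+4i)t)v: X_1 = e^(-t)(cos(4t)·(2,1) + sin(4t)·(-3,-1)), X_2 = e^(-t)(sin(4t)·(2,1) - cos(4t)·(-3,-1)).
General solution: c_1X_1 + c_2X_2.

x_1(t) = -3c_1e^(-t)sin(4t) + 2c_1e^(-t)cos(4t) + 2c_2e^(-t)sin(4t) + 3c_2e^(-t)cos(4t), x_2(t) = -c_1e^(-t)sin(4t) + c_1e^(-t)cos(4t) + c_2e^(-t)sin(4t) + c_2e^(-t)cos(4t)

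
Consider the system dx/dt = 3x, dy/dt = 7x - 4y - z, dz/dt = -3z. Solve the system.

Coefficient matrix A = [[3, 0, 0], [7, -4, -1], [0, 0, -3]].
det(A - λI) = 0 gives eigenvalues λ = 3, -4, -3.
For λ=3: eigenvector (1,1,0).
For λ=-4: eigenvector (0,1,0).
For λ=-3: eigenvector (0,-1,1).
General solution: C_1e^(3t)(1,1,0) + C_2e^(-4t)(0,1,0) + C_3e^(-3t)(0,-1,1).

x(t) = C_1e^(3t), y(t) = C_1e^(3t) + C_2e^(-4t) - C_3e^(-3t), z(t) = C_3e^(-3t)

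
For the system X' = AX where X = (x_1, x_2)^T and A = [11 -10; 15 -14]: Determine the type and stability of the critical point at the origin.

saddle

A = [[11,-10],[15,-14]]; det(A-λI) = λ^2 + 3λ - 4.
λ = -4, 1: opposite signs.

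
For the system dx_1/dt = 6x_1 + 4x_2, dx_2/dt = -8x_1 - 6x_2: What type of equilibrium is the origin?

saddle

A = [[6,4],[-8,-6]]; det(A-λI) = λ^2 - 4.
λ = -2, 2: opposite signs.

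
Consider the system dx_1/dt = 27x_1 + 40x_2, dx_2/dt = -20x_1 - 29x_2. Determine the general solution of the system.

Coefficient matrix A = [[27, 40], [-20, -29]].
Characteristic polynomial det(A - λI) = λ^2 + 2λ + 17 = 0.
Eigenvalues λ = -1 ± 4i (complex conjugate pair).
For λ=-1+4i: an eigenvector is (3,-2) - i(1,-1) = (3 - i, -2 + i).
A real fundamental pair from Re and Im of e^((-1+4i)t)v: X_1 = e^(-t)(cos(4t)·(3,-2) + sin(4t)·(1,-1)), X_2 = e^(-t)(sin(4t)·(3,-2) - cos(4t)·(1,-1)).
General solution: C_1X_1 + C_2X_2.

x_1(t) = C_1e^(-t)sin(4t) + 3C_1e^(-t)cos(4t) + 3C_2e^(-t)sin(4t) - C_2e^(-t)cos(4t), x_2(t) = -C_1e^(-t)sin(4t) - 2C_1e^(-t)cos(4t) - 2C_2e^(-t)sin(4t) + C_2e^(-t)cos(4t)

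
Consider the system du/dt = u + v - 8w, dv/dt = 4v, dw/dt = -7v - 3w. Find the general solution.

Coefficient matrix A = [[1, 1, -8], [0, 4, 0], [0, -7, -3]].
det(A - λI) = 0 gives eigenvalues λ = 1, -3, 4.
For λ=1: eigenvector (1,0,0).
For λ=-3: eigenvector (2,0,1).
For λ=4: eigenvector (3,1,-1).
General solution: c_1e^(t)(1,0,0) + c_2e^(-3t)(2,0,1) + c_3e^(4t)(3,1,-1).

u(t) = c_1e^(t) + 2c_2e^(-3t) + 3c_3e^(4t), v(t) = c_3e^(4t), w(t) = c_2e^(-3t) - c_3e^(4t)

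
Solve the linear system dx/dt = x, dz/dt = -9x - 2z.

Coefficient matrix A = [[1, 0], [-9, -2]].
Characteristic polynomial det(A - λI) = λ^2 + λ - 2 = 0.
Eigenvalues λ = 1, -2.
For λ=1: (A-λI) row 2 is [-9, -3], so an eigenvector is (1, -3).
For λ=-2: (A-λI) row 1 is [3, 0], so an eigenvector is (0, 1).
General solution: K_1e^(t)(1,-3) + K_2e^(-2t)(0,1).

x(t) = K_1e^(t), z(t) = -3K_1e^(t) + K_2e^(-2t)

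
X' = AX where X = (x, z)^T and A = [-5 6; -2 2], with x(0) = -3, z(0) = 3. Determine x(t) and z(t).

x(t) = 27e^(-t) - 30e^(-2t), z(t) = 18e^(-t) - 15e^(-2t)

Coefficient matrix A = [[-5, 6], [-2, 2]].
Characteristic polynomial det(A - λI) = λ^2 + 3λ + 2 = 0.
Eigenvalues λ = -1, -2.
For λ=-1: (A-λI) row 1 is [-4, 6], so an eigenvector is (-3, -2).
For λ=-2: (A-λI) row 1 is [-3, 6], so an eigenvector is (2, 1).
General solution: K_1e^(-t)(-3,-2) + K_2e^(-2t)(2,1).
Applying x(0)=-3, z(0)=3 gives K_1=-9, K_2=-15.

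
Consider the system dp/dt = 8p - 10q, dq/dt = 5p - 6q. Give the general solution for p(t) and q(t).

Coefficient matrix A = [[8, -10], [5, -6]].
Characteristic polynomial det(A - λI) = λ^2 - 2λ + 2 = 0.
Eigenvalues λ = 1 ± i (complex conjugate pair).
For λ=1+i: an eigenvector is (-3,-2) - i(-1,-1) = (-3 + i, -2 + i).
A real fundamental pair from Re and Im of e^((1+i)t)v: X_1 = e^(t)(cos(t)·(-3,-2) + sin(t)·(-1,-1)), X_2 = e^(t)(sin(t)·(-3,-2) - cos(t)·(-1,-1)).
General solution: C_1X_1 + C_2X_2.

p(t) = -C_1e^(t)sin(t) - 3C_1e^(t)cos(t) - 3C_2e^(t)sin(t) + C_2e^(t)cos(t), q(t) = -C_1e^(t)sin(t) - 2C_1e^(t)cos(t) - 2C_2e^(t)sin(t) + C_2e^(t)cos(t)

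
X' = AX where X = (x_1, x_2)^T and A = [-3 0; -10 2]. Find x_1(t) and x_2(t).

x_1(t) = c_1e^(-3t), x_2(t) = 2c_1e^(-3t) - c_2e^(2t)

Coefficient matrix A = [[-3, 0], [-10, 2]].
Characteristic polynomial det(A - λI) = λ^2 + λ - 6 = 0.
Eigenvalues λ = -3, 2.
For λ=-3: (A-λI) row 2 is [-10, 5], so an eigenvector is (1, 2).
For λ=2: (A-λI) row 1 is [-5, 0], so an eigenvector is (0, -1).
General solution: c_1e^(-3t)(1,2) + c_2e^(2t)(0,-1).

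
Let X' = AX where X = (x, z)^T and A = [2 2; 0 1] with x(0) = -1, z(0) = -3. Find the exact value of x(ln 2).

A = [[2,2],[0,1]]; eigenvalues λ = 2, 1.
Eigenvectors: (-1,0) for λ=2, (-2,1) for λ=1.
From the initial condition, c_1 = 7, c_2 = -3.
x(ln 2) = (7)(2^2)(-1) + (-3)(2^1)(-2) = -16.

-16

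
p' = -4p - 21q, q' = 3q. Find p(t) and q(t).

p(t) = -3c_1e^(3t) - c_2e^(-4t), q(t) = c_1e^(3t)

Coefficient matrix A = [[-4, -21], [0, 3]].
Characteristic polynomial det(A - λI) = λ^2 + λ - 12 = 0.
Eigenvalues λ = 3, -4.
For λ=3: (A-λI) row 1 is [-7, -21], so an eigenvector is (-3, 1).
For λ=-4: (A-λI) row 1 is [0, -21], so an eigenvector is (-1, 0).
General solution: c_1e^(3t)(-3,1) + c_2e^(-4t)(-1,0).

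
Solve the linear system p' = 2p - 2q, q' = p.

p(t) = c_1e^(t)sin(t) - c_1e^(t)cos(t) - c_2e^(t)sin(t) - c_2e^(t)cos(t), q(t) = -c_1e^(t)cos(t) - c_2e^(t)sin(t)

Coefficient matrix A = [[2, -2], [1, 0]].
Characteristic polynomial det(A - λI) = λ^2 - 2λ + 2 = 0.
Eigenvalues λ = 1 ± i (complex conjugate pair).
For λ=1+i: an eigenvector is (-1,-1) - i(1,0) = (-1 - i, -1).
A real fundamental pair from Re and Im of e^((1+i)t)v: X_1 = e^(t)(cos(t)·(-1,-1) + sin(t)·(1,0)), X_2 = e^(t)(sin(t)·(-1,-1) - cos(t)·(1,0)).
General solution: c_1X_1 + c_2X_2.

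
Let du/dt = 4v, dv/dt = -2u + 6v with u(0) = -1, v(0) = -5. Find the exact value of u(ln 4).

-2176

A = [[0,4],[-2,6]]; eigenvalues λ = 4, 2.
Eigenvectors: (1,1) for λ=4, (2,1) for λ=2.
From the initial condition, c_1 = -9, c_2 = 4.
u(ln 4) = (-9)(4^4)(1) + (4)(4^2)(2) = -2176.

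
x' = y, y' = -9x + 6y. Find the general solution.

x(t) = -C_1e^(3t) - C_2te^(3t) + C_2e^(3t), y(t) = -3C_1e^(3t) - 3C_2te^(3t) + 2C_2e^(3t)

Coefficient matrix A = [[0, 1], [-9, 6]].
Characteristic polynomial det(A - λI) = λ^2 - 6λ + 9 = 0.
Single eigenvalue λ = 3 with algebraic multiplicity 2.
Eigenvector v = (-1,-3); generalized eigenvector w with (A-λI)w=v is (1,2).
General solution: e^(3t)[C_1·v + C_2·(t·v + w)].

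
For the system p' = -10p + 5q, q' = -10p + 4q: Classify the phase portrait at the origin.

stable spiral

A = [[-10,5],[-10,4]]; det(A-λI) = λ^2 + 6λ + 10.
λ = -3 ± i: negative real part.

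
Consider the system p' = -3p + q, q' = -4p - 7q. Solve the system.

Coefficient matrix A = [[-3, 1], [-4, -7]].
Characteristic polynomial det(A - λI) = λ^2 + 10λ + 25 = 0.
Single eigenvalue λ = -5 with algebraic multiplicity 2.
Eigenvector v = (1,-2); generalized eigenvector w with (A-λI)w=v is (2,-3).
General solution: e^(-5t)[C_1·v + C_2·(t·v + w)].

p(t) = C_1e^(-5t) + C_2te^(-5t) + 2C_2e^(-5t), q(t) = -2C_1e^(-5t) - 2C_2te^(-5t) - 3C_2e^(-5t)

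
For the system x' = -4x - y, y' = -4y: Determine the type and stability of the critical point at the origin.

A = [[-4,-1],[0,-4]]; det(A-λI) = λ^2 + 8λ + 16.
repeated λ = -4 with a single eigenvector.

stable improper node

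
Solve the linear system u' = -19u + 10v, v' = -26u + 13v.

u(t) = -K_1e^(-3t)sin(2t) + 2K_1e^(-3t)cos(2t) + 2K_2e^(-3t)sin(2t) + K_2e^(-3t)cos(2t), v(t) = -2K_1e^(-3t)sin(2t) + 3K_1e^(-3t)cos(2t) + 3K_2e^(-3t)sin(2t) + 2K_2e^(-3t)cos(2t)

Coefficient matrix A = [[-19, 10], [-26, 13]].
Characteristic polynomial det(A - λI) = λ^2 + 6λ + 13 = 0.
Eigenvalues λ = -3 ± 2i (complex conjugate pair).
For λ=-3+2i: an eigenvector is (2,3) - i(-1,-2) = (2 + i, 3 + 2i).
A real fundamental pair from Re and Im of e^((-3+2i)t)v: X_1 = e^(-3t)(cos(2t)·(2,3) + sin(2t)·(-1,-2)), X_2 = e^(-3t)(sin(2t)·(2,3) - cos(2t)·(-1,-2)).
General solution: K_1X_1 + K_2X_2.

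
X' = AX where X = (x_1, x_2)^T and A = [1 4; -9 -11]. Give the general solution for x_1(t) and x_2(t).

x_1(t) = 2C_1e^(-5t) + 2C_2te^(-5t) - C_2e^(-5t), x_2(t) = -3C_1e^(-5t) - 3C_2te^(-5t) + 2C_2e^(-5t)

Coefficient matrix A = [[1, 4], [-9, -11]].
Characteristic polynomial det(A - λI) = λ^2 + 10λ + 25 = 0.
Single eigenvalue λ = -5 with algebraic multiplicity 2.
Eigenvector v = (2,-3); generalized eigenvector w with (A-λI)w=v is (-1,2).
General solution: e^(-5t)[C_1·v + C_2·(t·v + w)].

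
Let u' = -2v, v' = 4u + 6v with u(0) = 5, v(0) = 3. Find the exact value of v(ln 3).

A = [[0,-2],[4,6]]; eigenvalues λ = 2, 4.
Eigenvectors: (-1,1) for λ=2, (1,-2) for λ=4.
From the initial condition, c_1 = -13, c_2 = -8.
v(ln 3) = (-13)(3^2)(1) + (-8)(3^4)(-2) = 1179.

1179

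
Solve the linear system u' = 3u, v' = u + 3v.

u(t) = c_2e^(3t), v(t) = c_1e^(3t) + c_2te^(3t) - c_2e^(3t)

Coefficient matrix A = [[3, 0], [1, 3]].
Characteristic polynomial det(A - λI) = λ^2 - 6λ + 9 = 0.
Single eigenvalue λ = 3 with algebraic multiplicity 2.
Eigenvector v = (0,1); generalized eigenvector w with (A-λI)w=v is (1,-1).
General solution: e^(3t)[c_1·v + c_2·(t·v + w)].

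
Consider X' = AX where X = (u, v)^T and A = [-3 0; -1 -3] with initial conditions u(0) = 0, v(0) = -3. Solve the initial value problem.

Coefficient matrix A = [[-3, 0], [-1, -3]].
Characteristic polynomial det(A - λI) = λ^2 + 6λ + 9 = 0.
Single eigenvalue λ = -3 with algebraic multiplicity 2.
Eigenvector v = (0,-1); generalized eigenvector w with (A-λI)w=v is (1,1).
General solution: e^(-3t)[K_1·v + K_2·(t·v + w)].
Applying u(0)=0, v(0)=-3 gives K_1=3, K_2=0.

u(t) = 0, v(t) = -3e^(-3t)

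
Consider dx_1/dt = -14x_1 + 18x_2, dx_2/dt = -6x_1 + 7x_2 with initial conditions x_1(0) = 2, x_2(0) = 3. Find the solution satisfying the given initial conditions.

Coefficient matrix A = [[-14, 18], [-6, 7]].
Characteristic polynomial det(A - λI) = λ^2 + 7λ + 10 = 0.
Eigenvalues λ = -2, -5.
For λ=-2: (A-λI) row 1 is [-12, 18], so an eigenvector is (-3, -2).
For λ=-5: (A-λI) row 1 is [-9, 18], so an eigenvector is (2, 1).
General solution: C_1e^(-2t)(-3,-2) + C_2e^(-5t)(2,1).
Applying x_1(0)=2, x_2(0)=3 gives C_1=-4, C_2=-5.

x_1(t) = 12e^(-2t) - 10e^(-5t), x_2(t) = 8e^(-2t) - 5e^(-5t)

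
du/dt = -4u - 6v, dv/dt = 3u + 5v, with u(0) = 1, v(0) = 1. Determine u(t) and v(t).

Coefficient matrix A = [[-4, -6], [3, 5]].
Characteristic polynomial det(A - λI) = λ^2 - λ - 2 = 0.
Eigenvalues λ = 2, -1.
For λ=2: (A-λI) row 1 is [-6, -6], so an eigenvector is (1, -1).
For λ=-1: (A-λI) row 1 is [-3, -6], so an eigenvector is (2, -1).
General solution: C_1e^(2t)(1,-1) + C_2e^(-t)(2,-1).
Applying u(0)=1, v(0)=1 gives C_1=-3, C_2=2.

u(t) = -3e^(2t) + 4e^(-t), v(t) = 3e^(2t) - 2e^(-t)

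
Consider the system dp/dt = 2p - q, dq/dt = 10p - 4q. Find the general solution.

p(t) = C_1e^(-t)sin(t) - C_2e^(-t)cos(t), q(t) = 3C_1e^(-t)sin(t) - C_1e^(-t)cos(t) - C_2e^(-t)sin(t) - 3C_2e^(-t)cos(t)

Coefficient matrix A = [[2, -1], [10, -4]].
Characteristic polynomial det(A - λI) = λ^2 + 2λ + 2 = 0.
Eigenvalues λ = -1 ± i (complex conjugate pair).
For λ=-1+i: an eigenvector is (0,-1) - i(1,3) = (0 - i, -1 - 3i).
A real fundamental pair from Re and Im of e^((-1+i)t)v: X_1 = e^(-t)(cos(t)·(0,-1) + sin(t)·(1,3)), X_2 = e^(-t)(sin(t)·(0,-1) - cos(t)·(1,3)).
General solution: C_1X_1 + C_2X_2.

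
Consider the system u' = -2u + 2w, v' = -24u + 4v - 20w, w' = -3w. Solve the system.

u(t) = C_1e^(-2t) - 2C_3e^(-3t), v(t) = 4C_1e^(-2t) + C_2e^(4t) - 4C_3e^(-3t), w(t) = C_3e^(-3t)

Coefficient matrix A = [[-2, 0, 2], [-24, 4, -20], [0, 0, -3]].
det(A - λI) = 0 gives eigenvalues λ = -2, 4, -3.
For λ=-2: eigenvector (1,4,0).
For λ=4: eigenvector (0,1,0).
For λ=-3: eigenvector (-2,-4,1).
General solution: C_1e^(-2t)(1,4,0) + C_2e^(4t)(0,1,0) + C_3e^(-3t)(-2,-4,1).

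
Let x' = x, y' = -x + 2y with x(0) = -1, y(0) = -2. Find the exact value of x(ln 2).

A = [[1,0],[-1,2]]; eigenvalues λ = 1, 2.
Eigenvectors: (-1,-1) for λ=1, (0,1) for λ=2.
From the initial condition, c_1 = 1, c_2 = -1.
x(ln 2) = (1)(2^1)(-1) + (-1)(2^2)(0) = -2.

-2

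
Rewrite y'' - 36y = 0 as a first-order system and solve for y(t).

y(t) = K_1e^(-6t) + K_2e^(6t)

Let x_1 = y, x_2 = y'. Then x_1' = x_2 and x_2' = 36x_1.
A = [[0,1],[36,0]]; det(A-λI) = λ^2 - 36.
Eigenvalues λ = -6, 6 with eigenvectors (1,-6), (1,6).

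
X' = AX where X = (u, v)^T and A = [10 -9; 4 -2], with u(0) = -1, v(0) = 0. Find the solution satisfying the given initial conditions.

u(t) = -6te^(4t) - e^(4t), v(t) = -4te^(4t)

Coefficient matrix A = [[10, -9], [4, -2]].
Characteristic polynomial det(A - λI) = λ^2 - 8λ + 16 = 0.
Single eigenvalue λ = 4 with algebraic multiplicity 2.
Eigenvector v = (3,2); generalized eigenvector w with (A-λI)w=v is (-1,-1).
General solution: e^(4t)[K_1·v + K_2·(t·v + w)].
Applying u(0)=-1, v(0)=0 gives K_1=-1, K_2=-2.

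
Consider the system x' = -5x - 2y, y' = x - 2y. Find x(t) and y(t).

Coefficient matrix A = [[-5, -2], [1, -2]].
Characteristic polynomial det(A - λI) = λ^2 + 7λ + 12 = 0.
Eigenvalues λ = -3, -4.
For λ=-3: (A-λI) row 1 is [-2, -2], so an eigenvector is (-1, 1).
For λ=-4: (A-λI) row 1 is [-1, -2], so an eigenvector is (2, -1).
General solution: C_1e^(-3t)(-1,1) + C_2e^(-4t)(2,-1).

x(t) = -C_1e^(-3t) + 2C_2e^(-4t), y(t) = C_1e^(-3t) - C_2e^(-4t)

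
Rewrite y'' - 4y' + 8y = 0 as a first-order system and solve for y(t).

Let x_1 = y, x_2 = y'. Then x_1' = x_2 and x_2' = -8x_1 + 4x_2.
A = [[0,1],[-8,4]]; det(A-λI) = λ^2 - 4λ + 8.
Eigenvalues λ = 2 ± 2i.

y(t) = K_1e^(2t)cos(2t) + K_2e^(2t)sin(2t)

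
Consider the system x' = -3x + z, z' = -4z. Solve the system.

x(t) = K_1e^(-4t) + K_2e^(-3t), z(t) = -K_1e^(-4t)

Coefficient matrix A = [[-3, 1], [0, -4]].
Characteristic polynomial det(A - λI) = λ^2 + 7λ + 12 = 0.
Eigenvalues λ = -4, -3.
For λ=-4: (A-λI) row 1 is [1, 1], so an eigenvector is (1, -1).
For λ=-3: (A-λI) row 1 is [0, 1], so an eigenvector is (1, 0).
General solution: K_1e^(-4t)(1,-1) + K_2e^(-3t)(1,0).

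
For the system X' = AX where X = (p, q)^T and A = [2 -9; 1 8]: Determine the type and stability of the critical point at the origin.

unstable improper node

A = [[2,-9],[1,8]]; det(A-λI) = λ^2 - 10λ + 25.
repeated λ = 5 with a single eigenvector.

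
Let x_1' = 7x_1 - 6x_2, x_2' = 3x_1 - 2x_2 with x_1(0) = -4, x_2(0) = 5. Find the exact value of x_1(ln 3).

-1416

A = [[7,-6],[3,-2]]; eigenvalues λ = 1, 4.
Eigenvectors: (-1,-1) for λ=1, (2,1) for λ=4.
From the initial condition, c_1 = -14, c_2 = -9.
x_1(ln 3) = (-14)(3^1)(-1) + (-9)(3^4)(2) = -1416.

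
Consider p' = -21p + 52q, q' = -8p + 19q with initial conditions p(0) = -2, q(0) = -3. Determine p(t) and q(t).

p(t) = -29e^(-t)sin(4t) - 2e^(-t)cos(4t), q(t) = -11e^(-t)sin(4t) - 3e^(-t)cos(4t)

Coefficient matrix A = [[-21, 52], [-8, 19]].
Characteristic polynomial det(A - λI) = λ^2 + 2λ + 17 = 0.
Eigenvalues λ = -1 ± 4i (complex conjugate pair).
For λ=-1+4i: an eigenvector is (-2,-1) - i(-3,-1) = (-2 + 3i, -1 + i).
A real fundamental pair from Re and Im of e^((-1+4i)t)v: X_1 = e^(-t)(cos(4t)·(-2,-1) + sin(4t)·(-3,-1)), X_2 = e^(-t)(sin(4t)·(-2,-1) - cos(4t)·(-3,-1)).
General solution: K_1X_1 + K_2X_2.
Applying p(0)=-2, q(0)=-3 gives K_1=7, K_2=4.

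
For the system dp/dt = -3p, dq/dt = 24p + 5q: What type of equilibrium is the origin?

saddle

A = [[-3,0],[24,5]]; det(A-λI) = λ^2 - 2λ - 15.
λ = 5, -3: opposite signs.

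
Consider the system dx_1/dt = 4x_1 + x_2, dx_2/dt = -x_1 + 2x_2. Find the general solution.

x_1(t) = -c_1e^(3t) - c_2te^(3t) + 2c_2e^(3t), x_2(t) = c_1e^(3t) + c_2te^(3t) - 3c_2e^(3t)

Coefficient matrix A = [[4, 1], [-1, 2]].
Characteristic polynomial det(A - λI) = λ^2 - 6λ + 9 = 0.
Single eigenvalue λ = 3 with algebraic multiplicity 2.
Eigenvector v = (-1,1); generalized eigenvector w with (A-λI)w=v is (2,-3).
General solution: e^(3t)[c_1·v + c_2·(t·v + w)].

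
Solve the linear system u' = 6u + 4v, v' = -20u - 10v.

Coefficient matrix A = [[6, 4], [-20, -10]].
Characteristic polynomial det(A - λI) = λ^2 + 4λ + 20 = 0.
Eigenvalues λ = -2 ± 4i (complex conjugate pair).
For λ=-2+4i: an eigenvector is (-1,2) - i(0,1) = (-1, 2 - i).
A real fundamental pair from Re and Im of e^((-2+4i)t)v: X_1 = e^(-2t)(cos(4t)·(-1,2) + sin(4t)·(0,1)), X_2 = e^(-2t)(sin(4t)·(-1,2) - cos(4t)·(0,1)).
General solution: K_1X_1 + K_2X_2.

u(t) = -K_1e^(-2t)cos(4t) - K_2e^(-2t)sin(4t), v(t) = K_1e^(-2t)sin(4t) + 2K_1e^(-2t)cos(4t) + 2K_2e^(-2t)sin(4t) - K_2e^(-2t)cos(4t)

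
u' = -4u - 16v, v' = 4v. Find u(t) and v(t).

u(t) = C_1e^(-4t) - 2C_2e^(4t), v(t) = C_2e^(4t)

Coefficient matrix A = [[-4, -16], [0, 4]].
Characteristic polynomial det(A - λI) = λ^2 - 16 = 0.
Eigenvalues λ = -4, 4.
For λ=-4: (A-λI) row 1 is [0, -16], so an eigenvector is (1, 0).
For λ=4: (A-λI) row 1 is [-8, -16], so an eigenvector is (-2, 1).
General solution: C_1e^(-4t)(1,0) + C_2e^(4t)(-2,1).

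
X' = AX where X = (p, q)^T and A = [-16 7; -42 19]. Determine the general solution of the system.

p(t) = c_1e^(5t) - c_2e^(-2t), q(t) = 3c_1e^(5t) - 2c_2e^(-2t)

Coefficient matrix A = [[-16, 7], [-42, 19]].
Characteristic polynomial det(A - λI) = λ^2 - 3λ - 10 = 0.
Eigenvalues λ = 5, -2.
For λ=5: (A-λI) row 1 is [-21, 7], so an eigenvector is (1, 3).
For λ=-2: (A-λI) row 1 is [-14, 7], so an eigenvector is (-1, -2).
General solution: c_1e^(5t)(1,3) + c_2e^(-2t)(-1,-2).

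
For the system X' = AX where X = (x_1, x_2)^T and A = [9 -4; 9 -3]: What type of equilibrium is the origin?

A = [[9,-4],[9,-3]]; det(A-λI) = λ^2 - 6λ + 9.
repeated λ = 3 with a single eigenvector.

unstable improper node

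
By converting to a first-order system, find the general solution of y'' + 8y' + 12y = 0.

y(t) = C_1e^(-6t) + C_2e^(-2t)

Let x_1 = y, x_2 = y'. Then x_1' = x_2 and x_2' = -12x_1 - 8x_2.
A = [[0,1],[-12,-8]]; det(A-λI) = λ^2 + 8λ + 12.
Eigenvalues λ = -6, -2 with eigenvectors (1,-6), (1,-2).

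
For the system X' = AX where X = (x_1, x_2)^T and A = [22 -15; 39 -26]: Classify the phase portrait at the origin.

stable spiral

A = [[22,-15],[39,-26]]; det(A-λI) = λ^2 + 4λ + 13.
λ = -2 ± 3i: negative real part.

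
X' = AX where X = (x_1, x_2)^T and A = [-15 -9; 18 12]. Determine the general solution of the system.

x_1(t) = c_1e^(-6t) - c_2e^(3t), x_2(t) = -c_1e^(-6t) + 2c_2e^(3t)

Coefficient matrix A = [[-15, -9], [18, 12]].
Characteristic polynomial det(A - λI) = λ^2 + 3λ - 18 = 0.
Eigenvalues λ = -6, 3.
For λ=-6: (A-λI) row 1 is [-9, -9], so an eigenvector is (1, -1).
For λ=3: (A-λI) row 1 is [-18, -9], so an eigenvector is (-1, 2).
General solution: c_1e^(-6t)(1,-1) + c_2e^(3t)(-1,2).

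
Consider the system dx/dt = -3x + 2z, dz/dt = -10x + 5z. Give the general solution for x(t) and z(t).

x(t) = C_1e^(t)sin(2t) - C_2e^(t)cos(2t), z(t) = 2C_1e^(t)sin(2t) + C_1e^(t)cos(2t) + C_2e^(t)sin(2t) - 2C_2e^(t)cos(2t)

Coefficient matrix A = [[-3, 2], [-10, 5]].
Characteristic polynomial det(A - λI) = λ^2 - 2λ + 5 = 0.
Eigenvalues λ = 1 ± 2i (complex conjugate pair).
For λ=1+2i: an eigenvector is (0,1) - i(1,2) = (0 - i, 1 - 2i).
A real fundamental pair from Re and Im of e^((1+2i)t)v: X_1 = e^(t)(cos(2t)·(0,1) + sin(2t)·(1,2)), X_2 = e^(t)(sin(2t)·(0,1) - cos(2t)·(1,2)).
General solution: C_1X_1 + C_2X_2.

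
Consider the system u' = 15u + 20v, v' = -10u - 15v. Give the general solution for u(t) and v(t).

Coefficient matrix A = [[15, 20], [-10, -15]].
Characteristic polynomial det(A - λI) = λ^2 - 25 = 0.
Eigenvalues λ = -5, 5.
For λ=-5: (A-λI) row 1 is [20, 20], so an eigenvector is (-1, 1).
For λ=5: (A-λI) row 1 is [10, 20], so an eigenvector is (2, -1).
General solution: C_1e^(-5t)(-1,1) + C_2e^(5t)(2,-1).

u(t) = -C_1e^(-5t) + 2C_2e^(5t), v(t) = C_1e^(-5t) - C_2e^(5t)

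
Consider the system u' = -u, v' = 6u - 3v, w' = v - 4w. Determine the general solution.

u(t) = c_2e^(-t), v(t) = 3c_2e^(-t) + c_3e^(-3t), w(t) = -c_1e^(-4t) + c_2e^(-t) + c_3e^(-3t)

Coefficient matrix A = [[-1, 0, 0], [6, -3, 0], [0, 1, -4]].
det(A - λI) = 0 gives eigenvalues λ = -4, -1, -3.
For λ=-4: eigenvector (0,0,-1).
For λ=-1: eigenvector (1,3,1).
For λ=-3: eigenvector (0,1,1).
General solution: c_1e^(-4t)(0,0,-1) + c_2e^(-t)(1,3,1) + c_3e^(-3t)(0,1,1).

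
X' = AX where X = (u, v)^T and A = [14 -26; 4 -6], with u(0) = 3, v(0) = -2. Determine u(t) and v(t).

Coefficient matrix A = [[14, -26], [4, -6]].
Characteristic polynomial det(A - λI) = λ^2 - 8λ + 20 = 0.
Eigenvalues λ = 4 ± 2i (complex conjugate pair).
For λ=4+2i: an eigenvector is (-2,-1) - i(3,1) = (-2 - 3i, -1 - i).
A real fundamental pair from Re and Im of e^((4+2i)t)v: X_1 = e^(4t)(cos(2t)·(-2,-1) + sin(2t)·(3,1)), X_2 = e^(4t)(sin(2t)·(-2,-1) - cos(2t)·(3,1)).
General solution: C_1X_1 + C_2X_2.
Applying u(0)=3, v(0)=-2 gives C_1=9, C_2=-7.

u(t) = 41e^(4t)sin(2t) + 3e^(4t)cos(2t), v(t) = 16e^(4t)sin(2t) - 2e^(4t)cos(2t)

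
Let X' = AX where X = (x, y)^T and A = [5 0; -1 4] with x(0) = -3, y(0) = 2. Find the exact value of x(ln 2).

A = [[5,0],[-1,4]]; eigenvalues λ = 4, 5.
Eigenvectors: (0,1) for λ=4, (-1,1) for λ=5.
From the initial condition, c_1 = -1, c_2 = 3.
x(ln 2) = (-1)(2^4)(0) + (3)(2^5)(-1) = -96.

-96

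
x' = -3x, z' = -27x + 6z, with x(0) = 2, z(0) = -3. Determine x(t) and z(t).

x(t) = 2e^(-3t), z(t) = -9e^(6t) + 6e^(-3t)

Coefficient matrix A = [[-3, 0], [-27, 6]].
Characteristic polynomial det(A - λI) = λ^2 - 3λ - 18 = 0.
Eigenvalues λ = 6, -3.
For λ=6: (A-λI) row 1 is [-9, 0], so an eigenvector is (0, -1).
For λ=-3: (A-λI) row 2 is [-27, 9], so an eigenvector is (-1, -3).
General solution: c_1e^(6t)(0,-1) + c_2e^(-3t)(-1,-3).
Applying x(0)=2, z(0)=-3 gives c_1=9, c_2=-2.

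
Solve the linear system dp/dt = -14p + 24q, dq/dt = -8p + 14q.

Coefficient matrix A = [[-14, 24], [-8, 14]].
Characteristic polynomial det(A - λI) = λ^2 - 4 = 0.
Eigenvalues λ = -2, 2.
For λ=-2: (A-λI) row 1 is [-12, 24], so an eigenvector is (2, 1).
For λ=2: (A-λI) row 1 is [-16, 24], so an eigenvector is (-3, -2).
General solution: c_1e^(-2t)(2,1) + c_2e^(2t)(-3,-2).

p(t) = 2c_1e^(-2t) - 3c_2e^(2t), q(t) = c_1e^(-2t) - 2c_2e^(2t)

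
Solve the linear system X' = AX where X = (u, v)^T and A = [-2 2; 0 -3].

u(t) = -K_1e^(-2t) - 2K_2e^(-3t), v(t) = K_2e^(-3t)

Coefficient matrix A = [[-2, 2], [0, -3]].
Characteristic polynomial det(A - λI) = λ^2 + 5λ + 6 = 0.
Eigenvalues λ = -2, -3.
For λ=-2: (A-λI) row 1 is [0, 2], so an eigenvector is (-1, 0).
For λ=-3: (A-λI) row 1 is [1, 2], so an eigenvector is (-2, 1).
General solution: K_1e^(-2t)(-1,0) + K_2e^(-3t)(-2,1).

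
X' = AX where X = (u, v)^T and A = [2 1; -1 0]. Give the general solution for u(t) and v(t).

Coefficient matrix A = [[2, 1], [-1, 0]].
Characteristic polynomial det(A - λI) = λ^2 - 2λ + 1 = 0.
Single eigenvalue λ = 1 with algebraic multiplicity 2.
Eigenvector v = (-1,1); generalized eigenvector w with (A-λI)w=v is (-2,1).
General solution: e^(t)[K_1·v + K_2·(t·v + w)].

u(t) = -K_1e^(t) - K_2te^(t) - 2K_2e^(t), v(t) = K_1e^(t) + K_2te^(t) + K_2e^(t)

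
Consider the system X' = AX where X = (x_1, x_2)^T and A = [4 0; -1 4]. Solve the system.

x_1(t) = C_2e^(4t), x_2(t) = -C_1e^(4t) - C_2te^(4t) - C_2e^(4t)

Coefficient matrix A = [[4, 0], [-1, 4]].
Characteristic polynomial det(A - λI) = λ^2 - 8λ + 16 = 0.
Single eigenvalue λ = 4 with algebraic multiplicity 2.
Eigenvector v = (0,-1); generalized eigenvector w with (A-λI)w=v is (1,-1).
General solution: e^(4t)[C_1·v + C_2·(t·v + w)].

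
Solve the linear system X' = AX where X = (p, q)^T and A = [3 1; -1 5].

Coefficient matrix A = [[3, 1], [-1, 5]].
Characteristic polynomial det(A - λI) = λ^2 - 8λ + 16 = 0.
Single eigenvalue λ = 4 with algebraic multiplicity 2.
Eigenvector v = (1,1); generalized eigenvector w with (A-λI)w=v is (-2,-1).
General solution: e^(4t)[K_1·v + K_2·(t·v + w)].

p(t) = K_1e^(4t) + K_2te^(4t) - 2K_2e^(4t), q(t) = K_1e^(4t) + K_2te^(4t) - K_2e^(4t)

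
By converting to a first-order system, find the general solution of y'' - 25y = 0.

y(t) = c_1e^(-5t) + c_2e^(5t)

Let x_1 = y, x_2 = y'. Then x_1' = x_2 and x_2' = 25x_1.
A = [[0,1],[25,0]]; det(A-λI) = λ^2 - 25.
Eigenvalues λ = -5, 5 with eigenvectors (1,-5), (1,5).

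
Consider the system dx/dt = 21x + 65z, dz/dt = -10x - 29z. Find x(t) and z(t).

x(t) = 3c_1e^(-4t)sin(5t) - 2c_1e^(-4t)cos(5t) - 2c_2e^(-4t)sin(5t) - 3c_2e^(-4t)cos(5t), z(t) = -c_1e^(-4t)sin(5t) + c_1e^(-4t)cos(5t) + c_2e^(-4t)sin(5t) + c_2e^(-4t)cos(5t)

Coefficient matrix A = [[21, 65], [-10, -29]].
Characteristic polynomial det(A - λI) = λ^2 + 8λ + 41 = 0.
Eigenvalues λ = -4 ± 5i (complex conjugate pair).
For λ=-4+5i: an eigenvector is (-2,1) - i(3,-1) = (-2 - 3i, 1 + i).
A real fundamental pair from Re and Im of e^((-4+5i)t)v: X_1 = e^(-4t)(cos(5t)·(-2,1) + sin(5t)·(3,-1)), X_2 = e^(-4t)(sin(5t)·(-2,1) - cos(5t)·(3,-1)).
General solution: c_1X_1 + c_2X_2.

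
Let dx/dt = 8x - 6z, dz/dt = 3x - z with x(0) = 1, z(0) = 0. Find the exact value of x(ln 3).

477

A = [[8,-6],[3,-1]]; eigenvalues λ = 2, 5.
Eigenvectors: (1,1) for λ=2, (2,1) for λ=5.
From the initial condition, c_1 = -1, c_2 = 1.
x(ln 3) = (-1)(3^2)(1) + (1)(3^5)(2) = 477.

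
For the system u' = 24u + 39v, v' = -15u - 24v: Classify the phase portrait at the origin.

A = [[24,39],[-15,-24]]; det(A-λI) = λ^2 + 9.
λ = 0 ± 3i: zero real part.

center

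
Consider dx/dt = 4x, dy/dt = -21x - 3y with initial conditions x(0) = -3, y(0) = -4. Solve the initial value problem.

x(t) = -3e^(4t), y(t) = 9e^(4t) - 13e^(-3t)

Coefficient matrix A = [[4, 0], [-21, -3]].
Characteristic polynomial det(A - λI) = λ^2 - λ - 12 = 0.
Eigenvalues λ = 4, -3.
For λ=4: (A-λI) row 2 is [-21, -7], so an eigenvector is (1, -3).
For λ=-3: (A-λI) row 1 is [7, 0], so an eigenvector is (0, -1).
General solution: C_1e^(4t)(1,-3) + C_2e^(-3t)(0,-1).
Applying x(0)=-3, y(0)=-4 gives C_1=-3, C_2=13.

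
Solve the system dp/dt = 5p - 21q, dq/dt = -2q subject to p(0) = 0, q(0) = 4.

Coefficient matrix A = [[5, -21], [0, -2]].
Characteristic polynomial det(A - λI) = λ^2 - 3λ - 10 = 0.
Eigenvalues λ = -2, 5.
For λ=-2: (A-λI) row 1 is [7, -21], so an eigenvector is (3, 1).
For λ=5: (A-λI) row 1 is [0, -21], so an eigenvector is (1, 0).
General solution: K_1e^(-2t)(3,1) + K_2e^(5t)(1,0).
Applying p(0)=0, q(0)=4 gives K_1=4, K_2=-12.

p(t) = -12e^(5t) + 12e^(-2t), q(t) = 4e^(-2t)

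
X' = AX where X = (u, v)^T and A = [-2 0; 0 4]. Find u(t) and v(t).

u(t) = c_2e^(-2t), v(t) = -c_1e^(4t)

Coefficient matrix A = [[-2, 0], [0, 4]].
Characteristic polynomial det(A - λI) = λ^2 - 2λ - 8 = 0.
Eigenvalues λ = 4, -2.
For λ=4: (A-λI) row 1 is [-6, 0], so an eigenvector is (0, -1).
For λ=-2: (A-λI) row 2 is [0, 6], so an eigenvector is (1, 0).
General solution: c_1e^(4t)(0,-1) + c_2e^(-2t)(1,0).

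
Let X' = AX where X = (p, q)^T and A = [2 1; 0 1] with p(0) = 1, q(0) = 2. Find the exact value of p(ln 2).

8

A = [[2,1],[0,1]]; eigenvalues λ = 1, 2.
Eigenvectors: (1,-1) for λ=1, (-1,0) for λ=2.
From the initial condition, c_1 = -2, c_2 = -3.
p(ln 2) = (-2)(2^1)(1) + (-3)(2^2)(-1) = 8.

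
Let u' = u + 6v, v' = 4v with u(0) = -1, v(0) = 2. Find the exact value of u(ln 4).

1004

A = [[1,6],[0,4]]; eigenvalues λ = 4, 1.
Eigenvectors: (-2,-1) for λ=4, (1,0) for λ=1.
From the initial condition, c_1 = -2, c_2 = -5.
u(ln 4) = (-2)(4^4)(-2) + (-5)(4^1)(1) = 1004.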